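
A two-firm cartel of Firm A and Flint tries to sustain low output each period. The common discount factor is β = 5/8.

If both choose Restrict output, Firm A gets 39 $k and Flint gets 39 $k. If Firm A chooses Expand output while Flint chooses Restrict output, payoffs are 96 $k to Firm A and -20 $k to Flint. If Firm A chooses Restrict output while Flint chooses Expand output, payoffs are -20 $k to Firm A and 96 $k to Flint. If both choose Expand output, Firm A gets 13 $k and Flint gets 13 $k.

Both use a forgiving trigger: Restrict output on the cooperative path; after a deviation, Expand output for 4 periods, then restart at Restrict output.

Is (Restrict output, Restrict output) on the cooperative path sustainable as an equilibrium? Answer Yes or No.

Comparing payoff streams over the 5 periods until play realigns: cooperate → 39(1+β+…+β^4); deviate → 96 + 13(β+…+β^4).
Cooperation is sustained iff (39−13)(β+…+β^4) ≥ 96−39.
β+…+β^4 = 5/8·(1−(5/8)^4)/(1−5/8) = 1.4124, and (96−39)/(39−13) = 2.1923.
1.4124 < 2.1923, so cooperation is not sustainable.

No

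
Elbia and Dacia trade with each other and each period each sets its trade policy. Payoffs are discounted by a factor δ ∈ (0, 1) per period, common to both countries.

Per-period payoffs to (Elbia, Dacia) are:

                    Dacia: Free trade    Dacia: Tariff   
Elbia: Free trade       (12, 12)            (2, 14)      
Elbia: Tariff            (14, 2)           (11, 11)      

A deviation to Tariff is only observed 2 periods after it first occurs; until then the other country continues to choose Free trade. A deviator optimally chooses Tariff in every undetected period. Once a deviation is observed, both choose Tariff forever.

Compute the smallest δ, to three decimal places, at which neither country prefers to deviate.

0.816

The best deviation is to choose Tariff for all 2 undetected periods, earning 14 each, then 11 forever once detected.
Deviation value: 14(1−δ^2)/(1−δ) + 11δ^2/(1−δ); cooperation value: 12/(1−δ).
IC: 12 ≥ 14(1−δ^2) + 11δ^2 = 14 − 3δ^2.
So δ^2 ≥ 2/3, giving δ ≥ (2/3)^(1/2) ≈ 0.816.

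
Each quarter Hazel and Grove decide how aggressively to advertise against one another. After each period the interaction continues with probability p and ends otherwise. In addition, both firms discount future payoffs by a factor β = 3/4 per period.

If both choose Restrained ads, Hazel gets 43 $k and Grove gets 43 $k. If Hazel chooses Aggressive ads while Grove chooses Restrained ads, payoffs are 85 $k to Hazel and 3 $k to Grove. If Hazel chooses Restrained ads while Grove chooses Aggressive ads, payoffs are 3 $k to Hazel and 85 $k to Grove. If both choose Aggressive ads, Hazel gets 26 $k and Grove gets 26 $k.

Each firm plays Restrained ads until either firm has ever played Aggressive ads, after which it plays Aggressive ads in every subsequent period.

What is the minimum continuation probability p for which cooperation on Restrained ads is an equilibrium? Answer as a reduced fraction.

56/59

With continuation probability p and discount β, the effective per-period discount factor is βp.
Grim-trigger IC: βp ≥ (85−43)/(85−26) = 42/59.
So p ≥ (42/59)/(3/4) = 56/59.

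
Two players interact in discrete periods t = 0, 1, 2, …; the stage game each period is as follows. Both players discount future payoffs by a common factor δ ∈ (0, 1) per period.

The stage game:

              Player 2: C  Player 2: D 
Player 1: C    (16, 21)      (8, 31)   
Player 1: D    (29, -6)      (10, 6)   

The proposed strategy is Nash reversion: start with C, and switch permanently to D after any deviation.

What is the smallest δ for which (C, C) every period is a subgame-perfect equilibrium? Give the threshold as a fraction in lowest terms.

Player 1's threshold: (29−16)/(29−10) = 13/19.
Player 2's threshold: (31−21)/(31−6) = 2/5.
13/19 > 2/5, so Player 1 binds and δ* = 13/19.

13/19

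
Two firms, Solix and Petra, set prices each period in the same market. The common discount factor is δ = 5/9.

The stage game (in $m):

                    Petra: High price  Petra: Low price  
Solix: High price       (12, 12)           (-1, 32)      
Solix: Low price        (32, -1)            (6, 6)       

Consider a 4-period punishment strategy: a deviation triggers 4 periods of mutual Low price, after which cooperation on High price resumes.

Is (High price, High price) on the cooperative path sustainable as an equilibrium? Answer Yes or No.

No

Comparing payoff streams over the 5 periods until play realigns: cooperate → 12(1+δ+…+δ^4); deviate → 32 + 6(δ+…+δ^4).
Cooperation is sustained iff (12−6)(δ+…+δ^4) ≥ 32−12.
δ+…+δ^4 = 5/9·(1−(5/9)^4)/(1−5/9) = 1.1309, and (32−12)/(12−6) = 3.3333.
1.1309 < 3.3333, so cooperation is not sustainable.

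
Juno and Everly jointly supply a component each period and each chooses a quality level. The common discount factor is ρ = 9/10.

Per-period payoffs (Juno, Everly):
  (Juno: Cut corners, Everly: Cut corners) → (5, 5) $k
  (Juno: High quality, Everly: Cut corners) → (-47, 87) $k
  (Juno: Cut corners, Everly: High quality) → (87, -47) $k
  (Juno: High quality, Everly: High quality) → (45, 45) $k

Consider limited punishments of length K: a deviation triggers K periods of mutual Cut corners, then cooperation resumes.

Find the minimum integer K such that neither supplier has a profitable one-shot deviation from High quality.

IC: ρ(1−ρ^K)/(1−ρ) ≥ (87−45)/(45−5) = 21/20.
With ρ = 9/10: need 1 − ρ^K ≥ 21/20·(1−9/10)/(9/10), i.e. ρ^K ≤ 0.8833.
Since (9/10)^1 = 0.9000 and (9/10)^2 = 0.8100, the smallest such K is 2.

2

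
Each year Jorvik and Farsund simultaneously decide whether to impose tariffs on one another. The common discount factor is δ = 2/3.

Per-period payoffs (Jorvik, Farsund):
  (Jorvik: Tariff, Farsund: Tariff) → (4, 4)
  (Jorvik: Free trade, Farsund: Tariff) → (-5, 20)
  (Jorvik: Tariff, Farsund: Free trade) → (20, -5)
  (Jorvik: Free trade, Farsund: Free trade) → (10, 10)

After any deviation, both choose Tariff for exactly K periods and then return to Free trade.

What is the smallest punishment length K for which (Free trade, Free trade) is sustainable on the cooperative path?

Need Σ_{k=1}^{K} δ^k ≥ (20−10)/(10−4) = 1.6667 at δ = 2/3.
At K = 4 the sum is 1.6049 < 1.6667; at K = 5 it is 1.7366 ≥ 1.6667.
So the minimum punishment length is K = 5.

5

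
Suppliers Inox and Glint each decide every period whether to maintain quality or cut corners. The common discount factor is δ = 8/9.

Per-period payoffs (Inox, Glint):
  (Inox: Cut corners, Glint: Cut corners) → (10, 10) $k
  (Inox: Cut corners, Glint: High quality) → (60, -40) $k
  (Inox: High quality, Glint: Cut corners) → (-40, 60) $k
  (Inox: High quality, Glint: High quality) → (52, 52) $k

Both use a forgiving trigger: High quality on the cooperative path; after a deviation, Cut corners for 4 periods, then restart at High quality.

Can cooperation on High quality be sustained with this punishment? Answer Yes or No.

Yes

A one-shot deviation gives 60 now, then 10 for 4 periods, then back to 52.
Gain from deviating: (60−52) today; loss: (52−10) in each of the next 4 periods.
No-deviation condition: (52−10)(δ+…+δ^4) ≥ 60−52, i.e. δ+…+δ^4 ≥ 4/21.
At δ = 8/9: δ+…+δ^4 = 3.0056 ≥ 0.1905.
So cooperation is sustainable.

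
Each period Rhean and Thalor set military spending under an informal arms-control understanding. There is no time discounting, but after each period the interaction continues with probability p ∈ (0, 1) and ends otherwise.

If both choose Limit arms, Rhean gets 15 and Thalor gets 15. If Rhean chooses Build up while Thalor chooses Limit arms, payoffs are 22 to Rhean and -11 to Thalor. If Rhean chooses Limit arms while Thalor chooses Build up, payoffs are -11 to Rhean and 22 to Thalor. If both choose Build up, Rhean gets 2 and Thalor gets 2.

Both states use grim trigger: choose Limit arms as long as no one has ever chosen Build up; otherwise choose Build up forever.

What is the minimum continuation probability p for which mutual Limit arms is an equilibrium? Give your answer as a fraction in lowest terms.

7/20

Expected cooperation value is 15 + p·15 + p²·15 + … = 15/(1−p); deviation gives 22 + p·2/(1−p).
15 ≥ 22(1−p) + 2p ⇒ 20p ≥ 7 ⇒ p ≥ 7/20.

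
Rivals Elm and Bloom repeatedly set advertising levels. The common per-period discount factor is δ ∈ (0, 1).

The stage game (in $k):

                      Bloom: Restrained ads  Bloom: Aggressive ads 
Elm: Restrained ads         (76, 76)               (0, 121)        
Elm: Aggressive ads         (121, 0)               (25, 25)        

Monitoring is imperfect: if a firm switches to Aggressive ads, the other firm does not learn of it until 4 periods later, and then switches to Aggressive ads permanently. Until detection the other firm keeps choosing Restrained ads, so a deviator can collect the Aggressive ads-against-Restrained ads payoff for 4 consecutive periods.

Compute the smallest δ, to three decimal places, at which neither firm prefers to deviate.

0.827

Deviating for the 4 undetected periods gains 121−76 = 45 per period over cooperation, then loses 76−25 = 51 per period forever once punishment starts.
Gain: 45(1 + δ + … + δ^3); loss: 51·δ^4/(1−δ).
No profitable deviation ⇔ 45(1−δ^4) ≤ 51·δ^4, i.e. δ^4 ≥ 45/(45+51) = 15/32.
Hence δ ≥ (15/32)^(1/4) ≈ 0.827.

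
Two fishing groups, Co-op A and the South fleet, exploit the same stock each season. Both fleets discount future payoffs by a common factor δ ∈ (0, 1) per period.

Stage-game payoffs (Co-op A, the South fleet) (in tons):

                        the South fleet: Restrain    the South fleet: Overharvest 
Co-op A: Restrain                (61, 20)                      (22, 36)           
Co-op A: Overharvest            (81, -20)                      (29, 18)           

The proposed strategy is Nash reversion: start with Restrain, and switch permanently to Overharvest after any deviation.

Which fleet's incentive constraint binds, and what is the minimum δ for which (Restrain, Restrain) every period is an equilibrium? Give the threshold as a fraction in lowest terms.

Co-op A: cooperation gives 61 each period; deviation gives 81 once then 29 forever.
  61/(1−δ) ≥ 81 + 29δ/(1−δ) ⇒ δ ≥ 20/52 = 5/13.
the South fleet: cooperation gives 20 each period; deviation gives 36 once then 18 forever.
  δ ≥ 16/18 = 8/9.
Both must hold, so the binding constraint is the South fleet's: δ ≥ 8/9.

the South fleet; δ ≥ 8/9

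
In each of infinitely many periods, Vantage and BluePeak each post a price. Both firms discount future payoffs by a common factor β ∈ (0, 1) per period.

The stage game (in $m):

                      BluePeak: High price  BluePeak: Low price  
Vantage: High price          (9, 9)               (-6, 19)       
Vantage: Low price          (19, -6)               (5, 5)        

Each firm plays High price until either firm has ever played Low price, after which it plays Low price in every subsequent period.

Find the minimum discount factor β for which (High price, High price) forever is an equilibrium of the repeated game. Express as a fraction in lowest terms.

Cooperation forever yields 9 each period: 9/(1−β).
Deviating yields 19 once, then 5 forever: 19 + 5β/(1−β).
No profitable deviation requires 9/(1−β) ≥ 19 + 5β/(1−β).
Multiplying by (1−β): 9 ≥ 19(1−β) + 5β = 19 − 14β.
So 14β ≥ 10, i.e. β ≥ 10/14 = 5/7.

5/7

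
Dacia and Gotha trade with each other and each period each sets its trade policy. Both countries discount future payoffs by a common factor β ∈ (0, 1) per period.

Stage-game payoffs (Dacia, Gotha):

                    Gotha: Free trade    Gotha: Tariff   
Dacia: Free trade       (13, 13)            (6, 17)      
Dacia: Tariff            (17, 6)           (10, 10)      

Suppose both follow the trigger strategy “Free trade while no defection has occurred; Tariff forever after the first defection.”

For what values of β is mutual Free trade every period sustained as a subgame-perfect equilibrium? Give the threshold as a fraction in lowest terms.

Cooperation forever yields 13 each period: 13/(1−β).
Deviating yields 17 once, then 10 forever: 17 + 10β/(1−β).
No profitable deviation requires 13/(1−β) ≥ 17 + 10β/(1−β).
Multiplying by (1−β): 13 ≥ 17(1−β) + 10β = 17 − 7β.
So 7β ≥ 4, i.e. β ≥ 4/7.

4/7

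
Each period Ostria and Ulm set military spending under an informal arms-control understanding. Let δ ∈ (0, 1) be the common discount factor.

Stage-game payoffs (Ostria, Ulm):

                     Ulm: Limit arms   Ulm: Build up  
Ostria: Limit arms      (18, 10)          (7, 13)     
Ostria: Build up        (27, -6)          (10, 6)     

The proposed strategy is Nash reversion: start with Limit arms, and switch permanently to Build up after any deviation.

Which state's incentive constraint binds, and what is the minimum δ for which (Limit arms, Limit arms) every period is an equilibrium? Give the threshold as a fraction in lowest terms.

Ostria; δ ≥ 9/17

Ostria: cooperation gives 18 each period; deviation gives 27 once then 10 forever.
  18/(1−δ) ≥ 27 + 10δ/(1−δ) ⇒ δ ≥ 9/17.
Ulm: cooperation gives 10 each period; deviation gives 13 once then 6 forever.
  δ ≥ 3/7.
Both must hold, so the binding constraint is Ostria's: δ ≥ 9/17.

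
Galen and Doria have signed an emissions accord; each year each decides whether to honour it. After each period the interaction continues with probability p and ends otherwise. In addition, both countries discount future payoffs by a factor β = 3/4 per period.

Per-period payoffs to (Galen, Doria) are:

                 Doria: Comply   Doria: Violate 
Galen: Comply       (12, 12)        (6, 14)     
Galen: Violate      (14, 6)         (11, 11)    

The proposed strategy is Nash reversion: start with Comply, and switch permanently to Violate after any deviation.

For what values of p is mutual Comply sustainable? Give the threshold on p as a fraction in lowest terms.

8/9

Expected continuation weight on next period's payoff is β·p = 3/4·p, which plays the role of the discount factor.
Cooperation requires 3/4·p ≥ (14−12)/(14−11) = 2/3, hence p ≥ 8/9.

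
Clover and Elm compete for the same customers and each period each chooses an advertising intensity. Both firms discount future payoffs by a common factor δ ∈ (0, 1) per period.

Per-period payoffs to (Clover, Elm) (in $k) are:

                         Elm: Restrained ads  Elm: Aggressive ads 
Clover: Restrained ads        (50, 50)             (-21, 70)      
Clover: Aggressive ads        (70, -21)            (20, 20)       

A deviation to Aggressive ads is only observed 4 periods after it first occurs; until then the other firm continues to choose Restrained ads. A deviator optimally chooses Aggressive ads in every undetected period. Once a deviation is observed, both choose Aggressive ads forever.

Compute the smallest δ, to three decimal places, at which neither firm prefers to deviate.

0.795

The best deviation is to choose Aggressive ads for all 4 undetected periods, earning 70 each, then 20 forever once detected.
Deviation value: 70(1−δ^4)/(1−δ) + 20δ^4/(1−δ); cooperation value: 50/(1−δ).
IC: 50 ≥ 70(1−δ^4) + 20δ^4 = 70 − 50δ^4.
So δ^4 ≥ 20/50 = 2/5, giving δ ≥ (2/5)^(1/4) ≈ 0.795.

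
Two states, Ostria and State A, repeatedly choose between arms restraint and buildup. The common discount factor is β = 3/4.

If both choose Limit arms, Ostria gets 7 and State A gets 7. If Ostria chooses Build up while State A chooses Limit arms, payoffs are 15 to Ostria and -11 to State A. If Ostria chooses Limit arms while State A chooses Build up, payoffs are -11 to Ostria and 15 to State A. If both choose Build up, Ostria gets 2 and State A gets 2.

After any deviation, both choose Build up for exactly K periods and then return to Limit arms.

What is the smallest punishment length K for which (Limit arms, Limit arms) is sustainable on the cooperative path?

3

No profitable deviation requires (7−2)(β+…+β^K) ≥ 15−7, i.e. β+…+β^K ≥ 8/5 ≈ 1.6000.
With β = 3/4, the partial sums are K=1: 0.7500, K=2: 1.3125, K=3: 1.7344.
K = 3 is the first length at which the sum reaches 1.6000.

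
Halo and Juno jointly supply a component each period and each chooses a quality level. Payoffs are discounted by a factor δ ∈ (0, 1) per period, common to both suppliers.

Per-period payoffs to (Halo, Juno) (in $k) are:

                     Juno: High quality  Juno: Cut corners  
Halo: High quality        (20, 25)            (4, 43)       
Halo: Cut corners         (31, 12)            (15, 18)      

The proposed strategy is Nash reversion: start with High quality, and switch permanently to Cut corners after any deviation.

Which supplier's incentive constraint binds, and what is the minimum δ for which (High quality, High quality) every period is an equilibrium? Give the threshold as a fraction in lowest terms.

Juno; δ ≥ 18/25

Halo's threshold: (31−20)/(31−15) = 11/16.
Juno's threshold: (43−25)/(43−18) = 18/25.
11/16 < 18/25, so Juno binds and δ* = 18/25.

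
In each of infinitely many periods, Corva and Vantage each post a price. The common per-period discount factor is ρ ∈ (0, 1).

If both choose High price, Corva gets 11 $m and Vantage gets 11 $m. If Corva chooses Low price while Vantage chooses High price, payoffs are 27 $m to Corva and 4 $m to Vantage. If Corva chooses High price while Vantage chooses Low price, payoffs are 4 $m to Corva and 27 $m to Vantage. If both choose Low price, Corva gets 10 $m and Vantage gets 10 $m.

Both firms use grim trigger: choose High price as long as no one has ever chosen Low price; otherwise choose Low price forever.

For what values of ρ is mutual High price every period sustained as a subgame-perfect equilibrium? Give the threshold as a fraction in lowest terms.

16/17

One-period gain from deviating is 27 − 11 = 16. The loss is 11 − 10 = 1 in every subsequent period, with present value 1·ρ/(1−ρ).
Deviation is unprofitable when 1·ρ/(1−ρ) ≥ 16, i.e. ρ/(1−ρ) ≥ 16.
Equivalently ρ ≥ 16/(16+1) = 16/17.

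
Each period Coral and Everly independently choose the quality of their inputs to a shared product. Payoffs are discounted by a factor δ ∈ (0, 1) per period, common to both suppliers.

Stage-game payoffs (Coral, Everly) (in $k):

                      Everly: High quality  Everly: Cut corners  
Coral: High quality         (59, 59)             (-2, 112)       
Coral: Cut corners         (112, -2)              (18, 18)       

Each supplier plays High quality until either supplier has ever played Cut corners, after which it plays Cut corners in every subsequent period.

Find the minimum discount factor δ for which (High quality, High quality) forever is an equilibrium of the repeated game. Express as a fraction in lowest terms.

53/94

Under grim trigger the critical discount factor is (T−C)/(T−P) with T = 112, C = 59, P = 18.
δ* = (112−59)/(112−18) = 53/94.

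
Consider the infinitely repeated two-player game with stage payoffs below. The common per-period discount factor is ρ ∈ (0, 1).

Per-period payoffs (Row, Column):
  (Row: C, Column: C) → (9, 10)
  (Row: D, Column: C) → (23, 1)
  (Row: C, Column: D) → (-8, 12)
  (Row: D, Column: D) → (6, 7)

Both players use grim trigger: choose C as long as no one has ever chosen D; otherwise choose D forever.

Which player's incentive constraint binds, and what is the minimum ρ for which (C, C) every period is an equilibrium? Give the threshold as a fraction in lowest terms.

Row: cooperation gives 9 each period; deviation gives 23 once then 6 forever.
  9/(1−ρ) ≥ 23 + 6ρ/(1−ρ) ⇒ ρ ≥ 14/17.
Column: cooperation gives 10 each period; deviation gives 12 once then 7 forever.
  ρ ≥ 2/5.
Both must hold, so the binding constraint is Row's: ρ ≥ 14/17.

Row; ρ ≥ 14/17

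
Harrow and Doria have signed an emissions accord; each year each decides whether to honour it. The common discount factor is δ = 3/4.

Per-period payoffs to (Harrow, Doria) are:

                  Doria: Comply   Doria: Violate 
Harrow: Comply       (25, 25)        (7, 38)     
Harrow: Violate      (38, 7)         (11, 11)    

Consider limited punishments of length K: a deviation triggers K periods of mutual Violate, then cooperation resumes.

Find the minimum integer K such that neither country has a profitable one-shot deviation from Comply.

Need Σ_{k=1}^{K} δ^k ≥ (38−25)/(25−11) = 0.9286 at δ = 3/4.
At K = 1 the sum is 0.7500 < 0.9286; at K = 2 it is 1.3125 ≥ 0.9286.
So the minimum punishment length is K = 2.

2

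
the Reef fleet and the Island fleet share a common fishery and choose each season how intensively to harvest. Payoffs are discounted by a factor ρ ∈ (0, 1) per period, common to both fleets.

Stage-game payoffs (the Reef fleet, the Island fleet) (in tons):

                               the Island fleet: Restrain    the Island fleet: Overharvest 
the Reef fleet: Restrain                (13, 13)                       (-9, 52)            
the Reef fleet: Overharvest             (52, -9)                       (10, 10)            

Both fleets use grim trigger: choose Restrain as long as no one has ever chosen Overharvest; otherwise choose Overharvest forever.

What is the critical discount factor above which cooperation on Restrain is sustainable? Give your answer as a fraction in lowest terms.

Under grim trigger the critical discount factor is (T−C)/(T−P) with T = 52, C = 13, P = 10.
ρ* = (52−13)/(52−10) = 39/42 = 13/14.

13/14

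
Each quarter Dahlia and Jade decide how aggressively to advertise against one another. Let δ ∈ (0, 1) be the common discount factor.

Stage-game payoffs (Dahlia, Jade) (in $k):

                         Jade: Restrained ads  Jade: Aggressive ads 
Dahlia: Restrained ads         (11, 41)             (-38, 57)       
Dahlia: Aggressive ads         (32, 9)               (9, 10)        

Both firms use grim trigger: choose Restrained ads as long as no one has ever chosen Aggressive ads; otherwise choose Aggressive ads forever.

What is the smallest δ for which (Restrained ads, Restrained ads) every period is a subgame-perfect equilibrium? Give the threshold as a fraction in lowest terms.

Dahlia: cooperation gives 11 each period; deviation gives 32 once then 9 forever.
  11/(1−δ) ≥ 32 + 9δ/(1−δ) ⇒ δ ≥ 21/23.
Jade: cooperation gives 41 each period; deviation gives 57 once then 10 forever.
  δ ≥ 16/47.
Both must hold, so the binding constraint is Dahlia's: δ ≥ 21/23.

21/23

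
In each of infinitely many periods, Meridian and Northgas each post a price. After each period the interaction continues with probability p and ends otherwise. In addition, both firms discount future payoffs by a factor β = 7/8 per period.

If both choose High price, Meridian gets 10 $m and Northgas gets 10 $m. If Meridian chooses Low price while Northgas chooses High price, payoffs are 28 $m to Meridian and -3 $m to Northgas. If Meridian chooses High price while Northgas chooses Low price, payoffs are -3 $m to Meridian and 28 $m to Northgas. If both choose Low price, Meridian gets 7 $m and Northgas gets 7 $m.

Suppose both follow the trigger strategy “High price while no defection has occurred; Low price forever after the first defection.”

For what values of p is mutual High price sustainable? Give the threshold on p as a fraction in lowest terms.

48/49

Expected continuation weight on next period's payoff is β·p = 7/8·p, which plays the role of the discount factor.
Cooperation requires 7/8·p ≥ (28−10)/(28−7) = 6/7, hence p ≥ 48/49.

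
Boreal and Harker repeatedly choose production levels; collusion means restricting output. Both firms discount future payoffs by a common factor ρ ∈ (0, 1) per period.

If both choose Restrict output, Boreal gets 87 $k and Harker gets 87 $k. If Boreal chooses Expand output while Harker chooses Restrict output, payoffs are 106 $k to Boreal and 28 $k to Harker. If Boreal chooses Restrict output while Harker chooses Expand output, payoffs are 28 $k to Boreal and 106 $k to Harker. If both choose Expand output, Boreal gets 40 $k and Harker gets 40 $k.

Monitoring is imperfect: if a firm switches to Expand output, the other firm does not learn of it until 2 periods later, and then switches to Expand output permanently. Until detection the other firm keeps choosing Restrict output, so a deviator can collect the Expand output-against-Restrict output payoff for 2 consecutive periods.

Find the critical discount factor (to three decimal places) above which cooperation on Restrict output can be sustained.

The best deviation is to choose Expand output for all 2 undetected periods, earning 106 each, then 40 forever once detected.
Deviation value: 106(1−ρ^2)/(1−ρ) + 40ρ^2/(1−ρ); cooperation value: 87/(1−ρ).
IC: 87 ≥ 106(1−ρ^2) + 40ρ^2 = 106 − 66ρ^2.
So ρ^2 ≥ 19/66, giving ρ ≥ (19/66)^(1/2) ≈ 0.537.

0.537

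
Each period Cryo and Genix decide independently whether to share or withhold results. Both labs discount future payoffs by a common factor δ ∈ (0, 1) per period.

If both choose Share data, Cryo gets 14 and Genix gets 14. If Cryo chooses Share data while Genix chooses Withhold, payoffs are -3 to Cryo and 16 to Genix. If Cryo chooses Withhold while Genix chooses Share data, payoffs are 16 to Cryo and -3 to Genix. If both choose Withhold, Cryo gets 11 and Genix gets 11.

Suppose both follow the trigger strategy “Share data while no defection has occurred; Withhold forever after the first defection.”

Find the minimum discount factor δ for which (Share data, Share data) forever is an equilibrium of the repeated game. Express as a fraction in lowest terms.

2/5

Under grim trigger the critical discount factor is (T−C)/(T−P) with T = 16, C = 14, P = 11.
δ* = (16−14)/(16−11) = 2/5.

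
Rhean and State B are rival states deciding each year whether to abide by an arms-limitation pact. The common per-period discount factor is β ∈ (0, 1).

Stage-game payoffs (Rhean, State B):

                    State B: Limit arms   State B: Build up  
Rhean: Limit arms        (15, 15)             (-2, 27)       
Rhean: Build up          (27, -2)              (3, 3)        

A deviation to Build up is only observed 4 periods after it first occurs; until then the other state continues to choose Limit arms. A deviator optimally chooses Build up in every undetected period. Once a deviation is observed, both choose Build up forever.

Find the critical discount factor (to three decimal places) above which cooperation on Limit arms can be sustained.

0.841

Deviating for the 4 undetected periods gains 27−15 = 12 per period over cooperation, then loses 15−3 = 12 per period forever once punishment starts.
Gain: 12(1 + β + … + β^3); loss: 12·β^4/(1−β).
No profitable deviation ⇔ 12(1−β^4) ≤ 12·β^4, i.e. β^4 ≥ 12/(12+12) = 1/2.
Hence β ≥ (1/2)^(1/4) ≈ 0.841.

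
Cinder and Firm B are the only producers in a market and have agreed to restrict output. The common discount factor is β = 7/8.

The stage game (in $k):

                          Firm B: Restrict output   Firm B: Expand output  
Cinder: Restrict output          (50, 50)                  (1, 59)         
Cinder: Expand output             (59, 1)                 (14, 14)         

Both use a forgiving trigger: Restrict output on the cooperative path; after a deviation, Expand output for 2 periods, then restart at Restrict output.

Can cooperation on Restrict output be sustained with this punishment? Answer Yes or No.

Yes

IC: β+…+β^2 ≥ (59−50)/(50−14) = 1/4.
At β = 7/8: partial sum = 1.6406 ≥ 0.2500. Cooperation sustainable.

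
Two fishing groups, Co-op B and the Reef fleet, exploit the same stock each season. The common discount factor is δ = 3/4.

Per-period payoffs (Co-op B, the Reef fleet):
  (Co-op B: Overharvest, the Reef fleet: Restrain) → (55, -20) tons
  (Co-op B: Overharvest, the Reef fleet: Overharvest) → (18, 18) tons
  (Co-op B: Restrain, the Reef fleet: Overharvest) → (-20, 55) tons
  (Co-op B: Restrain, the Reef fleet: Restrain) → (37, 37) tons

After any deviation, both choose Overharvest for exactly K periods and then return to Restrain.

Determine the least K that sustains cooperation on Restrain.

2

No profitable deviation requires (37−18)(δ+…+δ^K) ≥ 55−37, i.e. δ+…+δ^K ≥ 18/19 ≈ 0.9474.
With δ = 3/4, the partial sums are K=1: 0.7500, K=2: 1.3125.
K = 2 is the first length at which the sum reaches 0.9474.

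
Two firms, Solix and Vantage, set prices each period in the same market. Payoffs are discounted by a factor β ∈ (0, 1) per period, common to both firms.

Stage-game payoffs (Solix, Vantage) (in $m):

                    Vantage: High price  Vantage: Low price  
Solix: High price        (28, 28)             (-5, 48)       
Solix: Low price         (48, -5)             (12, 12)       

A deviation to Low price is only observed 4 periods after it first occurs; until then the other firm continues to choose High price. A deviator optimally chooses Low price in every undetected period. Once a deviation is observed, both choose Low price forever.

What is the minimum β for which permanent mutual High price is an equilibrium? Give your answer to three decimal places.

A deviator earns 48 for 4 periods, then 12 forever; cooperating earns 28 forever. Multiplying the IC by (1−β):
28 ≥ 48(1−β^4) + 12β^4, so 36·β^4 ≥ 20 and β^4 ≥ 5/9.
β ≥ (5/9)^(1/4) ≈ 0.863.

0.863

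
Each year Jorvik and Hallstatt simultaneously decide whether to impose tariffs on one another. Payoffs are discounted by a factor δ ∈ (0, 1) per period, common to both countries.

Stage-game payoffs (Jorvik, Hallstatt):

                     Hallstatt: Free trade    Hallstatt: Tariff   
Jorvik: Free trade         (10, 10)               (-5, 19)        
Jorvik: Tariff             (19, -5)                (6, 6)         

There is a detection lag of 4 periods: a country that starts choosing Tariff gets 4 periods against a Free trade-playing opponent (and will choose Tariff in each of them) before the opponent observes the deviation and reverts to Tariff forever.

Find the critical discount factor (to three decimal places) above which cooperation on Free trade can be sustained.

0.912

Deviating for the 4 undetected periods gains 19−10 = 9 per period over cooperation, then loses 10−6 = 4 per period forever once punishment starts.
Gain: 9(1 + δ + … + δ^3); loss: 4·δ^4/(1−δ).
No profitable deviation ⇔ 9(1−δ^4) ≤ 4·δ^4, i.e. δ^4 ≥ 9/(9+4) = 9/13.
Hence δ ≥ (9/13)^(1/4) ≈ 0.912.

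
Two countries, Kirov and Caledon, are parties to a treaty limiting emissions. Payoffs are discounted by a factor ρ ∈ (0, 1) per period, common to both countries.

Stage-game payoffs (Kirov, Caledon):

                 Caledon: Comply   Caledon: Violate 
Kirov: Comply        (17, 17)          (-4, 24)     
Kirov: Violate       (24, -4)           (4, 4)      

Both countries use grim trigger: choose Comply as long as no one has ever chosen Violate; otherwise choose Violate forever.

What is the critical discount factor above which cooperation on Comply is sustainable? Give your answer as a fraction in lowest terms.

7/20

One-period gain from deviating is 24 − 17 = 7. The loss is 17 − 4 = 13 in every subsequent period, with present value 13·ρ/(1−ρ).
Deviation is unprofitable when 13·ρ/(1−ρ) ≥ 7, i.e. ρ/(1−ρ) ≥ 7/13.
Equivalently ρ ≥ 7/(7+13) = 7/20.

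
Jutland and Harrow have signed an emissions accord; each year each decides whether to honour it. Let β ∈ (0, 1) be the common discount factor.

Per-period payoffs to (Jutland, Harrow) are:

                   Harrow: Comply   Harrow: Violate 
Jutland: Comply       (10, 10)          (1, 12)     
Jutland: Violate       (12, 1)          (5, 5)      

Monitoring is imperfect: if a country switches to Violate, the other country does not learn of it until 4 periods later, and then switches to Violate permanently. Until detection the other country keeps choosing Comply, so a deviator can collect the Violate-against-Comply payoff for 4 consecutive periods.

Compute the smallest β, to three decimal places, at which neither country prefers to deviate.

Deviating for the 4 undetected periods gains 12−10 = 2 per period over cooperation, then loses 10−5 = 5 per period forever once punishment starts.
Gain: 2(1 + β + … + β^3); loss: 5·β^4/(1−β).
No profitable deviation ⇔ 2(1−β^4) ≤ 5·β^4, i.e. β^4 ≥ 2/(2+5) = 2/7.
Hence β ≥ (2/7)^(1/4) ≈ 0.731.

0.731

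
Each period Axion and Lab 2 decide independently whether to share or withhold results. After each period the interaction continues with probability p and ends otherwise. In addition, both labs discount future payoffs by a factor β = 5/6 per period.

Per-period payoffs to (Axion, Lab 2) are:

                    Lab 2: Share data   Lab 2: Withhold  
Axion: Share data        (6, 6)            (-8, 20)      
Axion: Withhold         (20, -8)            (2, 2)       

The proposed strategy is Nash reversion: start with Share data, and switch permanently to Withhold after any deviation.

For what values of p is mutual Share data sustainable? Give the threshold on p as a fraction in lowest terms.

Expected continuation weight on next period's payoff is β·p = 5/6·p, which plays the role of the discount factor.
Cooperation requires 5/6·p ≥ (20−6)/(20−2) = 7/9, hence p ≥ 14/15.

14/15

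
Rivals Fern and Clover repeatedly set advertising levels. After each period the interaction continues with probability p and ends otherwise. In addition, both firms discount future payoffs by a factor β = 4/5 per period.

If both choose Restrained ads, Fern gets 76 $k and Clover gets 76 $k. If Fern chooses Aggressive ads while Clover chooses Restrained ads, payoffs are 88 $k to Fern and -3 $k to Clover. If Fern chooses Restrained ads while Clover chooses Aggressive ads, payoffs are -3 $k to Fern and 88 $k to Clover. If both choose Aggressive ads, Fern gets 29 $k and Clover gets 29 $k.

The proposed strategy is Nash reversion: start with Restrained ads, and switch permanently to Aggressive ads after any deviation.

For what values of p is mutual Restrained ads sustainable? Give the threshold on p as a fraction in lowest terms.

Expected continuation weight on next period's payoff is β·p = 4/5·p, which plays the role of the discount factor.
Cooperation requires 4/5·p ≥ (88−76)/(88−29) = 12/59, hence p ≥ 15/59.

15/59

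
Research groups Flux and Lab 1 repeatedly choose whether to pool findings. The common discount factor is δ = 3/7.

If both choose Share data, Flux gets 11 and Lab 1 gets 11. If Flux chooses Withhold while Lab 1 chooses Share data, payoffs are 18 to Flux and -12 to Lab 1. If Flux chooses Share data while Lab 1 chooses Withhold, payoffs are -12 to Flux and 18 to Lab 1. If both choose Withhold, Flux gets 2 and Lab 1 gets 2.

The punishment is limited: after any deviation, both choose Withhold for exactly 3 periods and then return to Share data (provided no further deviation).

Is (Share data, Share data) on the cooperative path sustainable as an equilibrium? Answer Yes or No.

A one-shot deviation gives 18 now, then 2 for 3 periods, then back to 11.
Gain from deviating: (18−11) today; loss: (11−2) in each of the next 3 periods.
No-deviation condition: (11−2)(δ+…+δ^3) ≥ 18−11, i.e. δ+…+δ^3 ≥ 7/9.
At δ = 3/7: δ+…+δ^3 = 0.6910 < 0.7778.
So cooperation is not sustainable.

No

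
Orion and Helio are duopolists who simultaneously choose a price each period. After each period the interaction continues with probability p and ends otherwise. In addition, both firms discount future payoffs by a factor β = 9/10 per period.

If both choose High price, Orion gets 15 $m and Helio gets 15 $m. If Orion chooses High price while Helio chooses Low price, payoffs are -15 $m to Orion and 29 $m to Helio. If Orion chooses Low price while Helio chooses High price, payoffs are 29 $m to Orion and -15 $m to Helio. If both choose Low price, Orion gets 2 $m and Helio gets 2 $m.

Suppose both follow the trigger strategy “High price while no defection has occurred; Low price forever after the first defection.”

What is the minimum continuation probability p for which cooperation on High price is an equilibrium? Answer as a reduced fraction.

With continuation probability p and discount β, the effective per-period discount factor is βp.
Grim-trigger IC: βp ≥ (29−15)/(29−2) = 14/27.
So p ≥ (14/27)/(9/10) = 140/243.

140/243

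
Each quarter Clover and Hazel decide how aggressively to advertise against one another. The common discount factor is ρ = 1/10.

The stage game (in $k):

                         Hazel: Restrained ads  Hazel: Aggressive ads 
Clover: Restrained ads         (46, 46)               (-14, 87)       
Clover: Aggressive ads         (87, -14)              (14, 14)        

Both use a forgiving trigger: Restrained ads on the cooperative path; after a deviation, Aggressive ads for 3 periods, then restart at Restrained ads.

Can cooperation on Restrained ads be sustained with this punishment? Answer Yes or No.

No

A one-shot deviation gives 87 now, then 14 for 3 periods, then back to 46.
Gain from deviating: (87−46) today; loss: (46−14) in each of the next 3 periods.
No-deviation condition: (46−14)(ρ+…+ρ^3) ≥ 87−46, i.e. ρ+…+ρ^3 ≥ 41/32.
At ρ = 1/10: ρ+…+ρ^3 = 0.1110 < 1.2812.
So cooperation is not sustainable.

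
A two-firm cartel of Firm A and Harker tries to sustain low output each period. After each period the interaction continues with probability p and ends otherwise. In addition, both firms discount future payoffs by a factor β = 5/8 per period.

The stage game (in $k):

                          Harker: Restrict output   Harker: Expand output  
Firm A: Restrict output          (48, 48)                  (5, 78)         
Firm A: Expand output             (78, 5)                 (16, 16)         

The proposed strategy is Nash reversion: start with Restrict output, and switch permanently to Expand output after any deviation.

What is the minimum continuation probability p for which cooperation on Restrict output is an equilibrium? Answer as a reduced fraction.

24/31

Expected continuation weight on next period's payoff is β·p = 5/8·p, which plays the role of the discount factor.
Cooperation requires 5/8·p ≥ (78−48)/(78−16) = 15/31, hence p ≥ 24/31.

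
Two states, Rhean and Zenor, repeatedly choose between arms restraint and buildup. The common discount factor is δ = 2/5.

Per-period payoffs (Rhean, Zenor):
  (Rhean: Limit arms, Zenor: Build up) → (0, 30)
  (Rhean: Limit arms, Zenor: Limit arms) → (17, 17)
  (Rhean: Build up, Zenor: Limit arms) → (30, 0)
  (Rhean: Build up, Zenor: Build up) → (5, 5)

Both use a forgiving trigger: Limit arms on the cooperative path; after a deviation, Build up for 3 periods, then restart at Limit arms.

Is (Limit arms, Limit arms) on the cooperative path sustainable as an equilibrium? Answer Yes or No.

No

A one-shot deviation gives 30 now, then 5 for 3 periods, then back to 17.
Gain from deviating: (30−17) today; loss: (17−5) in each of the next 3 periods.
No-deviation condition: (17−5)(δ+…+δ^3) ≥ 30−17, i.e. δ+…+δ^3 ≥ 13/12.
At δ = 2/5: δ+…+δ^3 = 0.6240 < 1.0833.
So cooperation is not sustainable.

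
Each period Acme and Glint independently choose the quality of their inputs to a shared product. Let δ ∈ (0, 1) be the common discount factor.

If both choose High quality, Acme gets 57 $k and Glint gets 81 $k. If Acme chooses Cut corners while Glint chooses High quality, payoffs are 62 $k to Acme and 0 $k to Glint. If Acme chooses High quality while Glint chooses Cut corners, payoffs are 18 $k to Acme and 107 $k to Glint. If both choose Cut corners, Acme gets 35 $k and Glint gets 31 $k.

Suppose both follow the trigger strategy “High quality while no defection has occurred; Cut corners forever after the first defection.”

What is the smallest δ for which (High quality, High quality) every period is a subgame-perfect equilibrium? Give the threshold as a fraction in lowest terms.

13/38

Acme: cooperation gives 57 each period; deviation gives 62 once then 35 forever.
  57/(1−δ) ≥ 62 + 35δ/(1−δ) ⇒ δ ≥ 5/27.
Glint: cooperation gives 81 each period; deviation gives 107 once then 31 forever.
  δ ≥ 26/76 = 13/38.
Both must hold, so the binding constraint is Glint's: δ ≥ 13/38.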